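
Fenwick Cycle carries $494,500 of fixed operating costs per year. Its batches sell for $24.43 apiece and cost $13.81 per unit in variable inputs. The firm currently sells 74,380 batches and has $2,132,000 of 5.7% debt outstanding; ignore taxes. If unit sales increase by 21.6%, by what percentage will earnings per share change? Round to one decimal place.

+98.1%

At 74,380 units, contribution = 74,380 × $10.62 = $789,915.60.
Operating income = contribution − fixed costs = $789,915.60 − $494,500 = $295,415.60.
Interest = $121,524.00, so EBIT − I = $173,891.60.
DCL = total CM / (EBIT − I) = $789,915.60 / $173,891.60 = 4.5426.
EPS therefore changes by 4.5426 × (+21.6%) = +98.1%.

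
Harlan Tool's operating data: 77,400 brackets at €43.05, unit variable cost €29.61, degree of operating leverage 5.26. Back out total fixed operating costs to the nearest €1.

At 77,400 units, contribution = 77,400 × €13.44 = €1,040,256.00.
Since DOL = CM ÷ EBIT, EBIT = €1,040,256.00 ÷ 5.26 = €197,767.30.
Fixed costs = CM − EBIT = €1,040,256.00 − €197,767.30 = €842,489.

€842,489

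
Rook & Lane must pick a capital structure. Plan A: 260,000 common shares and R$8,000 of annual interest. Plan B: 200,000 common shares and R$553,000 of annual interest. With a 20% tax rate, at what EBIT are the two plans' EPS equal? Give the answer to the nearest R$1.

At indifference, (EBIT − 8,000)(1 − t)/260,000 = (EBIT − 553,000)(1 − t)/200,000.
Cancelling (1 − t) and cross-multiplying: 200,000·(EBIT − 8,000) = 260,000·(EBIT − 553,000).
EBIT × (260,000 − 200,000) = 553,000 × 260,000 − 8,000 × 200,000 = 142,180,000,000, so EBIT = 142,180,000,000 ÷ 60,000 = 2,369,666.67.

R$2,369,667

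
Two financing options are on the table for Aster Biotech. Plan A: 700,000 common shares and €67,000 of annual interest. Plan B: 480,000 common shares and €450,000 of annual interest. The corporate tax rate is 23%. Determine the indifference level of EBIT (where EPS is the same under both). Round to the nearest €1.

€1,285,636

At indifference, (EBIT − 67,000)(1 − t)/700,000 = (EBIT − 450,000)(1 − t)/480,000.
The (1 − t) factor cancels: (EBIT − 67,000) × 480,000 = (EBIT − 450,000) × 700,000.
EBIT × (700,000 − 480,000) = 450,000 × 700,000 − 67,000 × 480,000 = 282,840,000,000, so EBIT = 282,840,000,000 ÷ 220,000 = 1,285,636.36.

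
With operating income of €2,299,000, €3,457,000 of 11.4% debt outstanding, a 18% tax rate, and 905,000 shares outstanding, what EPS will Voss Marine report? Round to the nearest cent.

Pre-tax income = €2,299,000 − €394,098.00 = €1,904,902.00.
Net income = €1,904,902.00 × (1 − 0.18) = €1,562,019.64.
EPS = €1,562,019.64 ÷ 905,000 = €1.73.

€1.73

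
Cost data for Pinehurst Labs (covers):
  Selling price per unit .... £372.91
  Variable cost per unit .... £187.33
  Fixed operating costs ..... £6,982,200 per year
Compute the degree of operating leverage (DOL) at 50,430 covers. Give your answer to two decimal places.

Total contribution margin = 50,430 × £185.58 = £9,358,799.40.
Subtracting fixed costs: EBIT = £9,358,799.40 − £6,982,200 = £2,376,599.40.
So DOL = total CM / EBIT = £9,358,799.40 / £2,376,599.40 = 3.9379.

3.94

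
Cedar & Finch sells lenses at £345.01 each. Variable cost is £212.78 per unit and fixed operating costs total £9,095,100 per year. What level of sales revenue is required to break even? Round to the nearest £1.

Contribution margin per unit = £345.01 − £212.78 = £132.23, a CM ratio of £132.23 ÷ £345.01 = 0.3833.
Break-even revenue = fixed costs × price ÷ CM = £9,095,100 × £345.01 ÷ £132.23 = £23,730,624.

£23,730,624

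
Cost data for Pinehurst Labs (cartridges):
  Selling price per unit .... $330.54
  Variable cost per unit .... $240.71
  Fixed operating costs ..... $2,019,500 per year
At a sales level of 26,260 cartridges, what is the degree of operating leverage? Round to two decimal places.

6.95

Total contribution margin = 26,260 × $89.83 = $2,358,935.80.
Operating income = contribution − fixed costs = $2,358,935.80 − $2,019,500 = $339,435.80.
Degree of operating leverage = $2,358,935.80 / $339,435.80 = 6.9496.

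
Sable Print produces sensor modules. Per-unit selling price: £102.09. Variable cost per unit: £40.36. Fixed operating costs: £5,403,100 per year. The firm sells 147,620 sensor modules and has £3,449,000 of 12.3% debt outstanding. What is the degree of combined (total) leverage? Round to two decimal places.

2.77

Total contribution margin = 147,620 × £61.73 = £9,112,582.60.
Subtracting fixed costs: EBIT = £9,112,582.60 − £5,403,100 = £3,709,482.60. Interest = £424,227.00.
DOL = £9,112,582.60 ÷ £3,709,482.60 = 2.4566; DFL = £3,709,482.60 ÷ £3,285,255.60 = 1.1291.
DCL = DOL × DFL = 2.4566 × 1.1291 = 2.7737.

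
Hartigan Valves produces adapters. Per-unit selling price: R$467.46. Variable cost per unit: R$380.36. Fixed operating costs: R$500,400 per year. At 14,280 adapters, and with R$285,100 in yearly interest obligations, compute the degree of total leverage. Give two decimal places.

Contribution at this volume is 14,280 × R$87.10 = R$1,243,788.00.
EBIT = R$1,243,788.00 − R$500,400 = R$743,388.00. Interest = R$285,100.00.
DOL = R$1,243,788.00 ÷ R$743,388.00 = 1.6731; DFL = R$743,388.00 ÷ R$458,288.00 = 1.6221.
DCL = DOL × DFL = 1.6731 × 1.6221 = 2.7139.

2.71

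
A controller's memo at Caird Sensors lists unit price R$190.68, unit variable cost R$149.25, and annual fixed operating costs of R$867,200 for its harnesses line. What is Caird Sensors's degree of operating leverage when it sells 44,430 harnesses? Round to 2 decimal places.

At 44,430 units, contribution = 44,430 × R$41.43 = R$1,840,734.90.
EBIT = R$1,840,734.90 − R$867,200 = R$973,534.90.
Degree of operating leverage = R$1,840,734.90 / R$973,534.90 = 1.8908.

1.89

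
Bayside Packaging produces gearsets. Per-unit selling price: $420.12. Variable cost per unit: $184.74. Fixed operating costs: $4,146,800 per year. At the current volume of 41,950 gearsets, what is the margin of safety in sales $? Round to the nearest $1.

Contribution margin per unit = $420.12 − $184.74 = $235.38. Break-even units = $4,146,800 ÷ $235.38 = 17,617.47; break-even revenue = 17,617.47 × $420.12 = $7,401,451.34.
Actual sales revenue = 41,950 × $420.12 = $17,624,034.00.
Margin of safety = $17,624,034.00 − $7,401,451.34 = $10,222,583.

$10,222,583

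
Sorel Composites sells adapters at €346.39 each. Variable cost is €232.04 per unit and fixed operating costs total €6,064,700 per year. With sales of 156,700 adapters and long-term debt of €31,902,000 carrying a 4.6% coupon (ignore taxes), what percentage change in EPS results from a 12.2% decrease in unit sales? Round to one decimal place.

-21.0%

Contribution at this volume is 156,700 × €114.35 = €17,918,645.00.
Subtracting fixed costs: EBIT = €17,918,645.00 − €6,064,700 = €11,853,945.00.
Interest = €1,467,492.00, so EBIT − I = €10,386,453.00.
DCL = total CM / (EBIT − I) = €17,918,645.00 / €10,386,453.00 = 1.7252.
EPS therefore changes by 1.7252 × (-12.2%) = -21.0%.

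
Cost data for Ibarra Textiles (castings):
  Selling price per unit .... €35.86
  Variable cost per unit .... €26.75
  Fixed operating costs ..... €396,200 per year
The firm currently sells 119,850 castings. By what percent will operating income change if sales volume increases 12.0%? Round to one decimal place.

+18.8%

Total contribution margin = 119,850 × €9.11 = €1,091,833.50.
Subtracting fixed costs: EBIT = €1,091,833.50 − €396,200 = €695,633.50.
DOL = contribution ÷ EBIT = €1,091,833.50 ÷ €695,633.50 = 1.5696.
Operating income changes by 1.5696 × +12.0% = +18.8%.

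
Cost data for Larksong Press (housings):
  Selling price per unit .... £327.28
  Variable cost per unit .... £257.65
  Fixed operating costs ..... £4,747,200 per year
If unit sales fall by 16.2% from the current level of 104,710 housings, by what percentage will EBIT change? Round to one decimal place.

Total contribution margin = 104,710 × £69.63 = £7,290,957.30.
Operating income = contribution − fixed costs = £7,290,957.30 − £4,747,200 = £2,543,757.30.
DOL = contribution ÷ EBIT = £7,290,957.30 ÷ £2,543,757.30 = 2.8662.
So EBIT moves 2.8662 × (-16.2%) = -46.4%.

-46.4%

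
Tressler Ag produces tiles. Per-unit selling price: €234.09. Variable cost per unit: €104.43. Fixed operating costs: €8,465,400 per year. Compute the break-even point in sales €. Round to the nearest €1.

€15,283,553

Contribution margin per unit = €234.09 − €104.43 = €129.66, a CM ratio of €129.66 ÷ €234.09 = 0.5539.
Break-even sales = FC ÷ CM ratio = €8,465,400 × €234.09 / €129.66 = €15,283,553.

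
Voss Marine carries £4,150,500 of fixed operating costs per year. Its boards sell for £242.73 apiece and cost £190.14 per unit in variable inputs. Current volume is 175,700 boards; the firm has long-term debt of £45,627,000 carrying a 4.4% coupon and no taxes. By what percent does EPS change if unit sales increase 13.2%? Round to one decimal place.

Total contribution margin = 175,700 × £52.59 = £9,240,063.00.
Operating income = contribution − fixed costs = £9,240,063.00 − £4,150,500 = £5,089,563.00.
Interest = £2,007,588.00, so EBIT − I = £3,081,975.00.
Degree of combined leverage = contribution ÷ (EBIT − I) = £9,240,063.00 ÷ £3,081,975.00 = 2.9981.
%ΔEPS = DCL × %ΔSales = 2.9981 × +13.2% = +39.6%.

+39.6%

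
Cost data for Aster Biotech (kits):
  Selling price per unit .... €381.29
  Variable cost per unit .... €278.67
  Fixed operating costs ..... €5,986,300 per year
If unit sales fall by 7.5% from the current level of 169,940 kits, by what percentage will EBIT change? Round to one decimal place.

At 169,940 units, contribution = 169,940 × €102.62 = €17,439,242.80.
Subtracting fixed costs: EBIT = €17,439,242.80 − €5,986,300 = €11,452,942.80.
So DOL = total CM / EBIT = €17,439,242.80 / €11,452,942.80 = 1.5227.
%ΔEBIT = DOL × %ΔSales = 1.5227 × -7.5% = -11.4%.

-11.4%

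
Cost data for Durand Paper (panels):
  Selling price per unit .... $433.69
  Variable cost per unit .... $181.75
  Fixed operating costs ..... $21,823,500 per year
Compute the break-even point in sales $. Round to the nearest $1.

$37,567,015

CM per unit = $433.69 − $181.75 = $251.94; CM ratio = $251.94 / $433.69 = 0.5809.
Break-even sales = FC ÷ CM ratio = $21,823,500 × $433.69 / $251.94 = $37,567,015.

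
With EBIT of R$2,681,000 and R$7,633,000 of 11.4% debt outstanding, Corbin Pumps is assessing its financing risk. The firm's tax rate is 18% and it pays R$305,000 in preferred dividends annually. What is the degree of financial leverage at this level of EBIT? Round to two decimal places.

1.86

Interest = R$870,162.00.
Preferred dividends grossed up pre-tax: R$305,000 / (1 − 0.18) = R$371,951.22.
DFL = EBIT ÷ [EBIT − I − D_p/(1−t)] = R$2,681,000 ÷ [R$2,681,000 − R$870,162.00 − R$371,951.22] = R$2,681,000 ÷ R$1,438,886.78 = 1.8632.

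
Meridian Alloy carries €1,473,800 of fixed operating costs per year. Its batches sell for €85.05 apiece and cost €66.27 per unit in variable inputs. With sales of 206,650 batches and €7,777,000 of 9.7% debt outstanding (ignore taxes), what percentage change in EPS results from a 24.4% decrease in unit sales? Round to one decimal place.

-57.3%

Contribution at this volume is 206,650 × €18.78 = €3,880,887.00.
Subtracting fixed costs: EBIT = €3,880,887.00 − €1,473,800 = €2,407,087.00.
Interest = €754,369.00, so EBIT − I = €1,652,718.00.
DCL = total CM / (EBIT − I) = €3,880,887.00 / €1,652,718.00 = 2.3482.
EPS therefore changes by 2.3482 × (-24.4%) = -57.3%.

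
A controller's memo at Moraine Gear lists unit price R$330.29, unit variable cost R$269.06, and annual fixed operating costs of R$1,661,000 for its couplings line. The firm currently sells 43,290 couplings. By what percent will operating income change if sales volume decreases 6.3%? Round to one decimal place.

At 43,290 units, contribution = 43,290 × R$61.23 = R$2,650,646.70.
EBIT = R$2,650,646.70 − R$1,661,000 = R$989,646.70.
Degree of operating leverage = R$2,650,646.70 / R$989,646.70 = 2.6784.
So EBIT moves 2.6784 × (-6.3%) = -16.9%.

-16.9%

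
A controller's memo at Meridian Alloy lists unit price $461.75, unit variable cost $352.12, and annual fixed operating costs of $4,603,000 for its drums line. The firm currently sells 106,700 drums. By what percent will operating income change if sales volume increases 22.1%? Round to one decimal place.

At 106,700 units, contribution = 106,700 × $109.63 = $11,697,521.00.
Subtracting fixed costs: EBIT = $11,697,521.00 − $4,603,000 = $7,094,521.00.
So DOL = total CM / EBIT = $11,697,521.00 / $7,094,521.00 = 1.6488.
%ΔEBIT = DOL × %ΔSales = 1.6488 × +22.1% = +36.4%.

+36.4%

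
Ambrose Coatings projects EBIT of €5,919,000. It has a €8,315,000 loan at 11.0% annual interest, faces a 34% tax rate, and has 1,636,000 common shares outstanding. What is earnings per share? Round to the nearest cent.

€2.02

Pre-tax income = €5,919,000 − €914,650.00 = €5,004,350.00.
After tax at 34%: net income = €5,004,350.00 × 0.66 = €3,302,871.00.
Per share: €3,302,871.00 / 1,636,000 shares = €2.02.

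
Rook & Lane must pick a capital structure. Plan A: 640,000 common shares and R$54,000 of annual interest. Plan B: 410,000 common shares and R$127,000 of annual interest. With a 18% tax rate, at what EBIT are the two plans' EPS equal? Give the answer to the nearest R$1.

At indifference, (EBIT − 54,000)(1 − t)/640,000 = (EBIT − 127,000)(1 − t)/410,000.
The (1 − t) factor cancels: (EBIT − 54,000) × 410,000 = (EBIT − 127,000) × 640,000.
EBIT × (640,000 − 410,000) = 127,000 × 640,000 − 54,000 × 410,000 = 59,140,000,000, so EBIT = 59,140,000,000 ÷ 230,000 = 257,130.43.

R$257,130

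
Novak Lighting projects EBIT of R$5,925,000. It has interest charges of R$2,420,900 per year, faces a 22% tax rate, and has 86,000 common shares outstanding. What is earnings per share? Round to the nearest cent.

Pre-tax income = R$5,925,000 − R$2,420,900.00 = R$3,504,100.00.
Net income = R$3,504,100.00 × (1 − 0.22) = R$2,733,198.00.
EPS = R$2,733,198.00 ÷ 86,000 = R$31.78.

R$31.78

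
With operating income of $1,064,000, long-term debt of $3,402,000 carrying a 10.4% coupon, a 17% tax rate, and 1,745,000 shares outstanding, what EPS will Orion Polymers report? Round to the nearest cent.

$0.34

Pre-tax income = $1,064,000 − $353,808.00 = $710,192.00.
After tax at 17%: net income = $710,192.00 × 0.83 = $589,459.36.
Per share: $589,459.36 / 1,745,000 shares = $0.34.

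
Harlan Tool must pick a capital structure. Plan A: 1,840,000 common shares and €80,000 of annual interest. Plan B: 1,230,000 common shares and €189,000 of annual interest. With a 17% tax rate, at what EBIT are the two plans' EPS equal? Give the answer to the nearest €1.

At indifference, (EBIT − 80,000)(1 − t)/1,840,000 = (EBIT − 189,000)(1 − t)/1,230,000.
Cancelling (1 − t) and cross-multiplying: 1,230,000·(EBIT − 80,000) = 1,840,000·(EBIT − 189,000).
Solving, EBIT = (189,000·1,840,000 − 80,000·1,230,000) / (1,840,000 − 1,230,000) = 249,360,000,000 / 610,000 = 408,786.89.

€408,787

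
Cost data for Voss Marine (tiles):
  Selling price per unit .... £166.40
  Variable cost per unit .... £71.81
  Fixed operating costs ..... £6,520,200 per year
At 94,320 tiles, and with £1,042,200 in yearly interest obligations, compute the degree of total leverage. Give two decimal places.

6.56

Total contribution margin = 94,320 × £94.59 = £8,921,728.80.
Operating income = contribution − fixed costs = £8,921,728.80 − £6,520,200 = £2,401,528.80. Interest = £1,042,200.00.
DOL = £8,921,728.80 ÷ £2,401,528.80 = 3.7150; DFL = £2,401,528.80 ÷ £1,359,328.80 = 1.7667.
Combined leverage = 3.7150 × 1.7667 = 6.5633.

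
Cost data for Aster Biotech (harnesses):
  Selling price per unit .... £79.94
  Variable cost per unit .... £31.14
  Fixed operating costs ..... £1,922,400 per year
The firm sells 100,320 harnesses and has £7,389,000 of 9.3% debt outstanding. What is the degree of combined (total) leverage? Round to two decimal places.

Total contribution margin = 100,320 × £48.80 = £4,895,616.00.
Operating income = contribution − fixed costs = £4,895,616.00 − £1,922,400 = £2,973,216.00. Interest = £687,177.00, so EBIT − I = £2,286,039.00.
Degree of total leverage = total CM / (EBIT − interest) = £4,895,616.00 / £2,286,039.00 = 2.1415.

2.14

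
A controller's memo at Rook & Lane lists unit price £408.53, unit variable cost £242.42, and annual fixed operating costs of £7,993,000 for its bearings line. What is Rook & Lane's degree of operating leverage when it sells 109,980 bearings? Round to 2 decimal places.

Total contribution margin = 109,980 × £166.11 = £18,268,777.80.
Operating income = contribution − fixed costs = £18,268,777.80 − £7,993,000 = £10,275,777.80.
Degree of operating leverage = £18,268,777.80 / £10,275,777.80 = 1.7778.

1.78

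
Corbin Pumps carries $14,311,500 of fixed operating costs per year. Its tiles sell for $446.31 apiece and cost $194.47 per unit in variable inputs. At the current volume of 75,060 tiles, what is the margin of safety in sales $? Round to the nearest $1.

Contribution margin per unit = $446.31 − $194.47 = $251.84. Break-even units = $14,311,500 ÷ $251.84 = 56,827.75; break-even revenue = 56,827.75 × $446.31 = $25,362,792.11.
Current sales = 75,060 × $446.31 = $33,500,028.60.
Margin of safety = $33,500,028.60 − $25,362,792.11 = $8,137,236.

$8,137,236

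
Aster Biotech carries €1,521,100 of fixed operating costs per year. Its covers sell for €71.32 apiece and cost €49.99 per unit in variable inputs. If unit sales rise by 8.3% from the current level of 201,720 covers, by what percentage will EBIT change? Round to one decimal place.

+12.8%

At 201,720 units, contribution = 201,720 × €21.33 = €4,302,687.60.
EBIT = €4,302,687.60 − €1,521,100 = €2,781,587.60.
So DOL = total CM / EBIT = €4,302,687.60 / €2,781,587.60 = 1.5468.
So EBIT moves 1.5468 × (+8.3%) = +12.8%.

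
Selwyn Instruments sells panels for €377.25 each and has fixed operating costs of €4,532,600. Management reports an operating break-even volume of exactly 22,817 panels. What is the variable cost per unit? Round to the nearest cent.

€178.60

Contribution per unit must be FC / Q = €4,532,600 / 22,817 = €198.6501.
Variable cost per unit = €377.25 − €198.6501 = €178.60.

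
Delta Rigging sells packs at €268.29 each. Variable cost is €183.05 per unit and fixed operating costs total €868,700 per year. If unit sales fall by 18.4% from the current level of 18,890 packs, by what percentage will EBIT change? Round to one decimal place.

At 18,890 units, contribution = 18,890 × €85.24 = €1,610,183.60.
Operating income = contribution − fixed costs = €1,610,183.60 − €868,700 = €741,483.60.
Degree of operating leverage = €1,610,183.60 / €741,483.60 = 2.1716.
%ΔEBIT = DOL × %ΔSales = 2.1716 × -18.4% = -40.0%.

-40.0%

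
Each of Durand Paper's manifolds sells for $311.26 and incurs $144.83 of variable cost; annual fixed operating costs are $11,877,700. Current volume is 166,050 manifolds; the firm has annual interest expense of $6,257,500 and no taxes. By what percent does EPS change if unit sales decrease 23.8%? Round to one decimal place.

Total contribution margin = 166,050 × $166.43 = $27,635,701.50.
Operating income = contribution − fixed costs = $27,635,701.50 − $11,877,700 = $15,758,001.50.
Interest = $6,257,500.00, so EBIT − I = $9,500,501.50.
Degree of combined leverage = contribution ÷ (EBIT − I) = $27,635,701.50 ÷ $9,500,501.50 = 2.9089.
%ΔEPS = DCL × %ΔSales = 2.9089 × -23.8% = -69.2%.

-69.2%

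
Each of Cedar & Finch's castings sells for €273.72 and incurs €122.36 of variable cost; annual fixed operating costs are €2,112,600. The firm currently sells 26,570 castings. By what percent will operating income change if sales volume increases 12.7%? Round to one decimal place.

+26.8%

At 26,570 units, contribution = 26,570 × €151.36 = €4,021,635.20.
Operating income = contribution − fixed costs = €4,021,635.20 − €2,112,600 = €1,909,035.20.
DOL = contribution ÷ EBIT = €4,021,635.20 ÷ €1,909,035.20 = 2.1066.
So EBIT moves 2.1066 × (+12.7%) = +26.8%.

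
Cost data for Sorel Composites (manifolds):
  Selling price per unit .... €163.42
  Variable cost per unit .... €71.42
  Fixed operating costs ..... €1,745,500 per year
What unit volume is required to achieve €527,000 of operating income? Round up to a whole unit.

Unit CM = price − variable cost = €163.42 − €71.42 = €92.00.
Required volume = (fixed costs + target profit) ÷ CM = (€1,745,500 + €527,000) ÷ €92.00 = 24,701.09, so 24,702 manifolds.

24,702 manifolds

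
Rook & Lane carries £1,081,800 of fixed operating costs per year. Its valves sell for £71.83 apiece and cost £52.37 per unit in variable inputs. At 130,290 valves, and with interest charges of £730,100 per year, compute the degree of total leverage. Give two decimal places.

3.50

At 130,290 units, contribution = 130,290 × £19.46 = £2,535,443.40.
Operating income = contribution − fixed costs = £2,535,443.40 − £1,081,800 = £1,453,643.40. Interest = £730,100.00.
DOL = £2,535,443.40 ÷ £1,453,643.40 = 1.7442; DFL = £1,453,643.40 ÷ £723,543.40 = 2.0091.
Combined leverage = 1.7442 × 2.0091 = 3.5043.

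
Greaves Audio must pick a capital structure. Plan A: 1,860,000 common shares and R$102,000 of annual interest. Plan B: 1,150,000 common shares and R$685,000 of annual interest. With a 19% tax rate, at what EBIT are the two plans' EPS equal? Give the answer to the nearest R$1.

R$1,629,296

At indifference, (EBIT − 102,000)(1 − t)/1,860,000 = (EBIT − 685,000)(1 − t)/1,150,000.
The (1 − t) factor cancels: (EBIT − 102,000) × 1,150,000 = (EBIT − 685,000) × 1,860,000.
EBIT × (1,860,000 − 1,150,000) = 685,000 × 1,860,000 − 102,000 × 1,150,000 = 1,156,800,000,000, so EBIT = 1,156,800,000,000 ÷ 710,000 = 1,629,295.77.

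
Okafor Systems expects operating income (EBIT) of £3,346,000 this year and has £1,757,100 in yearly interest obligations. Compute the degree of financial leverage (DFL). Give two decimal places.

2.11

Interest = £1,757,100.00.
DFL = EBIT ÷ (EBIT − I) = £3,346,000 ÷ (£3,346,000 − £1,757,100.00) = £3,346,000 ÷ £1,588,900.00 = 2.1059.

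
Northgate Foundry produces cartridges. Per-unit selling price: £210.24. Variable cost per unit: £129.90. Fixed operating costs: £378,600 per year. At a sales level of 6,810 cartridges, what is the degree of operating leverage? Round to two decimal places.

3.25

At 6,810 units, contribution = 6,810 × £80.34 = £547,115.40.
EBIT = £547,115.40 − £378,600 = £168,515.40.
Degree of operating leverage = £547,115.40 / £168,515.40 = 3.2467.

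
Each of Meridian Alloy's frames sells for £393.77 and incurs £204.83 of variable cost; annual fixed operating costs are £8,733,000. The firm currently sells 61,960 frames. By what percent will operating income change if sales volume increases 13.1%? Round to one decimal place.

+51.6%

Total contribution margin = 61,960 × £188.94 = £11,706,722.40.
Subtracting fixed costs: EBIT = £11,706,722.40 − £8,733,000 = £2,973,722.40.
Degree of operating leverage = £11,706,722.40 / £2,973,722.40 = 3.9367.
Operating income changes by 3.9367 × +13.1% = +51.6%.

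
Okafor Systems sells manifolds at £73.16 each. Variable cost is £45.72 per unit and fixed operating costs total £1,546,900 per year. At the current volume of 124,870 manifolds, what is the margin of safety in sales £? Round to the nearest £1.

£5,011,174

Unit CM = price − variable cost = £73.16 − £45.72 = £27.44. Break-even units = £1,546,900 ÷ £27.44 = 56,373.91; break-even revenue = 56,373.91 × £73.16 = £4,124,315.01.
Actual sales revenue = 124,870 × £73.16 = £9,135,489.20.
Margin of safety = £9,135,489.20 − £4,124,315.01 = £5,011,174.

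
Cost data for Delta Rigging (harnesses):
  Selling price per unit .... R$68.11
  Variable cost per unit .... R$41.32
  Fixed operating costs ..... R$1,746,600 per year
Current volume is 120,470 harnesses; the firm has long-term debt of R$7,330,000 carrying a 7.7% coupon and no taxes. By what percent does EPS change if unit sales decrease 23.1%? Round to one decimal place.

At 120,470 units, contribution = 120,470 × R$26.79 = R$3,227,391.30.
Operating income = contribution − fixed costs = R$3,227,391.30 − R$1,746,600 = R$1,480,791.30.
After interest of R$564,410.00, pre-tax earnings = R$916,381.30.
DCL = total CM / (EBIT − I) = R$3,227,391.30 / R$916,381.30 = 3.5219.
%ΔEPS = DCL × %ΔSales = 3.5219 × -23.1% = -81.4%.

-81.4%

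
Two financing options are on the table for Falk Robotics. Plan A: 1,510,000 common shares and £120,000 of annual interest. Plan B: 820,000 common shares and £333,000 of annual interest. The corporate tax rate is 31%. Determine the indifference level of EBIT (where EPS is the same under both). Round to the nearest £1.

At indifference, (EBIT − 120,000)(1 − t)/1,510,000 = (EBIT − 333,000)(1 − t)/820,000.
The (1 − t) factor cancels: (EBIT − 120,000) × 820,000 = (EBIT − 333,000) × 1,510,000.
Solving, EBIT = (333,000·1,510,000 − 120,000·820,000) / (1,510,000 − 820,000) = 404,430,000,000 / 690,000 = 586,130.43.

£586,130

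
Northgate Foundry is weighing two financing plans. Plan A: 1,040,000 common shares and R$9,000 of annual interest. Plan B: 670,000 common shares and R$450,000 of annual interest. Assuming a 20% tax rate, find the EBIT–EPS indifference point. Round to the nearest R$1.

Set EPS_A = EPS_B: (EBIT − R$9,000)(1 − 0.20) ÷ 1,040,000 = (EBIT − R$450,000)(1 − 0.20) ÷ 670,000.
The (1 − t) factor cancels: (EBIT − 9,000) × 670,000 = (EBIT − 450,000) × 1,040,000.
EBIT × (1,040,000 − 670,000) = 450,000 × 1,040,000 − 9,000 × 670,000 = 461,970,000,000, so EBIT = 461,970,000,000 ÷ 370,000 = 1,248,567.57.

R$1,248,568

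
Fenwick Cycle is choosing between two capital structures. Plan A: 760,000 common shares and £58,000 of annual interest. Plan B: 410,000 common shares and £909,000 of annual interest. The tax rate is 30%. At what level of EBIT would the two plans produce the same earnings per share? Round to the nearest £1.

£1,905,886

Set EPS_A = EPS_B: (EBIT − £58,000)(1 − 0.30) ÷ 760,000 = (EBIT − £909,000)(1 − 0.30) ÷ 410,000.
Cancelling (1 − t) and cross-multiplying: 410,000·(EBIT − 58,000) = 760,000·(EBIT − 909,000).
Solving, EBIT = (909,000·760,000 − 58,000·410,000) / (760,000 − 410,000) = 667,060,000,000 / 350,000 = 1,905,885.71.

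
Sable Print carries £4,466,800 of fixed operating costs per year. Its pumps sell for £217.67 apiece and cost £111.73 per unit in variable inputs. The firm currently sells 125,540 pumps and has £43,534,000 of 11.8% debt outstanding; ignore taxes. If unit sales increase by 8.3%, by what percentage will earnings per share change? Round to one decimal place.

+29.9%

Contribution at this volume is 125,540 × £105.94 = £13,299,707.60.
Operating income = contribution − fixed costs = £13,299,707.60 − £4,466,800 = £8,832,907.60.
Interest = £5,137,012.00, so EBIT − I = £3,695,895.60.
DCL = total CM / (EBIT − I) = £13,299,707.60 / £3,695,895.60 = 3.5985.
EPS therefore changes by 3.5985 × (+8.3%) = +29.9%.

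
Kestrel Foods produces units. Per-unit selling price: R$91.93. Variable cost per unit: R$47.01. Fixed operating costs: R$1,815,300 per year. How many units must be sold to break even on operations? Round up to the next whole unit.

40,412 units

Unit CM = price − variable cost = R$91.93 − R$47.01 = R$44.92.
Break-even Q = R$1,815,300 / R$44.92 = 40,411.84 → 40,412 units.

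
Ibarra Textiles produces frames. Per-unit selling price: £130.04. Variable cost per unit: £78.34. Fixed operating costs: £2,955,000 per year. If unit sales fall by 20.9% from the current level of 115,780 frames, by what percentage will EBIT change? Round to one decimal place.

-41.3%

At 115,780 units, contribution = 115,780 × £51.70 = £5,985,826.00.
Subtracting fixed costs: EBIT = £5,985,826.00 − £2,955,000 = £3,030,826.00.
Degree of operating leverage = £5,985,826.00 / £3,030,826.00 = 1.9750.
Operating income changes by 1.9750 × -20.9% = -41.3%.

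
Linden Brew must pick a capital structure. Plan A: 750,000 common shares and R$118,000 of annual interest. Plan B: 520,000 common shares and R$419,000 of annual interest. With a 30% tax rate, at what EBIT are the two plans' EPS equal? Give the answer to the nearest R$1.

At indifference, (EBIT − 118,000)(1 − t)/750,000 = (EBIT − 419,000)(1 − t)/520,000.
Cancelling (1 − t) and cross-multiplying: 520,000·(EBIT − 118,000) = 750,000·(EBIT − 419,000).
EBIT × (750,000 − 520,000) = 419,000 × 750,000 − 118,000 × 520,000 = 252,890,000,000, so EBIT = 252,890,000,000 ÷ 230,000 = 1,099,521.74.

R$1,099,522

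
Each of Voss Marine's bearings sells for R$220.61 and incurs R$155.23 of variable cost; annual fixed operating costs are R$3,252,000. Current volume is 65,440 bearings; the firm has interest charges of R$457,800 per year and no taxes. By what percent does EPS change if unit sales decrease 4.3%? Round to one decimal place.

Total contribution margin = 65,440 × R$65.38 = R$4,278,467.20.
Subtracting fixed costs: EBIT = R$4,278,467.20 − R$3,252,000 = R$1,026,467.20.
After interest of R$457,800.00, pre-tax earnings = R$568,667.20.
Degree of combined leverage = contribution ÷ (EBIT − I) = R$4,278,467.20 ÷ R$568,667.20 = 7.5237.
%ΔEPS = DCL × %ΔSales = 7.5237 × -4.3% = -32.4%.

-32.4%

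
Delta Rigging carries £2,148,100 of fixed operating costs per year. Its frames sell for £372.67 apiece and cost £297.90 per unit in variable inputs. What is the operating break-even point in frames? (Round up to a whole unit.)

28,730 frames

Each unit contributes £372.67 − £297.90 = £74.77.
Break-even Q = £2,148,100 / £74.77 = 28,729.44 → 28,730 frames.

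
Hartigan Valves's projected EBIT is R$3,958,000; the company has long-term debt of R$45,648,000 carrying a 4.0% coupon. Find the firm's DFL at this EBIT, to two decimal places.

1.86

Annual interest charges come to R$1,825,920.00.
DFL = EBIT ÷ (EBIT − I) = R$3,958,000 ÷ (R$3,958,000 − R$1,825,920.00) = R$3,958,000 ÷ R$2,132,080.00 = 1.8564.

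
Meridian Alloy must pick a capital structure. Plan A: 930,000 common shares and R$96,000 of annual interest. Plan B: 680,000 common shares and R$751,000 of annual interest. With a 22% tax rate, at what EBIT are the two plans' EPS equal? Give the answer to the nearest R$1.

R$2,532,600

At indifference, (EBIT − 96,000)(1 − t)/930,000 = (EBIT − 751,000)(1 − t)/680,000.
Cancelling (1 − t) and cross-multiplying: 680,000·(EBIT − 96,000) = 930,000·(EBIT − 751,000).
EBIT × (930,000 − 680,000) = 751,000 × 930,000 − 96,000 × 680,000 = 633,150,000,000, so EBIT = 633,150,000,000 ÷ 250,000 = 2,532,600.00.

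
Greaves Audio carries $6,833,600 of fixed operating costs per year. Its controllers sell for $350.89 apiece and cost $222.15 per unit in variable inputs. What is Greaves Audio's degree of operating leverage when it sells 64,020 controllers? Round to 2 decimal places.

Contribution at this volume is 64,020 × $128.74 = $8,241,934.80.
Operating income = contribution − fixed costs = $8,241,934.80 − $6,833,600 = $1,408,334.80.
Degree of operating leverage = $8,241,934.80 / $1,408,334.80 = 5.8523.

5.85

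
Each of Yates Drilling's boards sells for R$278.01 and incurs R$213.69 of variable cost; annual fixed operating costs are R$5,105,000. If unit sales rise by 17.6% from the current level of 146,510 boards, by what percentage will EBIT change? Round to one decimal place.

Contribution at this volume is 146,510 × R$64.32 = R$9,423,523.20.
EBIT = R$9,423,523.20 − R$5,105,000 = R$4,318,523.20.
Degree of operating leverage = R$9,423,523.20 / R$4,318,523.20 = 2.1821.
Operating income changes by 2.1821 × +17.6% = +38.4%.

+38.4%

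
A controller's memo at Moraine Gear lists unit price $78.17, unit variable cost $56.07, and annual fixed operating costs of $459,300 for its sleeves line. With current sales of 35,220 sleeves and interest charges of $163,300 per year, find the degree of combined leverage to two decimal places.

At 35,220 units, contribution = 35,220 × $22.10 = $778,362.00.
Subtracting fixed costs: EBIT = $778,362.00 − $459,300 = $319,062.00. Interest = $163,300.00.
DOL = $778,362.00 ÷ $319,062.00 = 2.4395; DFL = $319,062.00 ÷ $155,762.00 = 2.0484.
DCL = DOL × DFL = 2.4395 × 2.0484 = 4.9971.

5.00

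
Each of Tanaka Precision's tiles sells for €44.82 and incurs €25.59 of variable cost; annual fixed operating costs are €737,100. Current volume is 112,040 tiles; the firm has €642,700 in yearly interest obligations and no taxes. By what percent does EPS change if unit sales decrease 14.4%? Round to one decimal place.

At 112,040 units, contribution = 112,040 × €19.23 = €2,154,529.20.
EBIT = €2,154,529.20 − €737,100 = €1,417,429.20.
Interest = €642,700.00, so EBIT − I = €774,729.20.
Degree of combined leverage = contribution ÷ (EBIT − I) = €2,154,529.20 ÷ €774,729.20 = 2.7810.
%ΔEPS = DCL × %ΔSales = 2.7810 × -14.4% = -40.0%.

-40.0%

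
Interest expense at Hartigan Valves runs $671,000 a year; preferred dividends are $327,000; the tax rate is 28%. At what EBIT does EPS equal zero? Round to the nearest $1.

$1,125,167

Preferred dividends are paid after tax, so their pre-tax equivalent is $327,000 ÷ (1 − 0.28) = $454,166.67.
Financial break-even EBIT = interest + D_p ÷ (1 − t) = $671,000 + $454,166.67 = $1,125,166.67.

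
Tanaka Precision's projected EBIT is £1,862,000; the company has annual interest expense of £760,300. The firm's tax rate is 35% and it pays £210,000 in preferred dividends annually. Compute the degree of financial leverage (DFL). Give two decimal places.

Annual interest charges come to £760,300.00.
Preferred dividends grossed up pre-tax: £210,000 / (1 − 0.35) = £323,076.92.
DFL = EBIT ÷ [EBIT − I − D_p/(1−t)] = £1,862,000 ÷ [£1,862,000 − £760,300.00 − £323,076.92] = £1,862,000 ÷ £778,623.08 = 2.3914.

2.39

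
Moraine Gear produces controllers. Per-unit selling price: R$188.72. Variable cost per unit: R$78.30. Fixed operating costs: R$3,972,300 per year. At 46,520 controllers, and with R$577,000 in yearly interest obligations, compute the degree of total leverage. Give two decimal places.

8.74

Total contribution margin = 46,520 × R$110.42 = R$5,136,738.40.
EBIT = R$5,136,738.40 − R$3,972,300 = R$1,164,438.40. Interest = R$577,000.00.
DOL = R$5,136,738.40 ÷ R$1,164,438.40 = 4.4113; DFL = R$1,164,438.40 ÷ R$587,438.40 = 1.9822.
Combined leverage = 4.4113 × 1.9822 = 8.7441.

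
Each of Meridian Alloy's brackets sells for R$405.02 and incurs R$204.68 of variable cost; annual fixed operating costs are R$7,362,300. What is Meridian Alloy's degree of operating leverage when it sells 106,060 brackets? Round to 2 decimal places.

Total contribution margin = 106,060 × R$200.34 = R$21,248,060.40.
EBIT = R$21,248,060.40 − R$7,362,300 = R$13,885,760.40.
Degree of operating leverage = R$21,248,060.40 / R$13,885,760.40 = 1.5302.

1.53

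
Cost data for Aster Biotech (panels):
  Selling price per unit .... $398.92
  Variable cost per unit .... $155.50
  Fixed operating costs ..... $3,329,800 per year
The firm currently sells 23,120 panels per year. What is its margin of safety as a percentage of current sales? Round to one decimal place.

40.8%

Each unit contributes $398.92 − $155.50 = $243.42. Break-even units = $3,329,800 ÷ $243.42 = 13,679.24; break-even revenue = 13,679.24 × $398.92 = $5,456,921.44.
Actual sales revenue = 23,120 × $398.92 = $9,223,030.40.
Margin of safety = ($9,223,030.40 − $5,456,921.44) ÷ $9,223,030.40 = 40.8%.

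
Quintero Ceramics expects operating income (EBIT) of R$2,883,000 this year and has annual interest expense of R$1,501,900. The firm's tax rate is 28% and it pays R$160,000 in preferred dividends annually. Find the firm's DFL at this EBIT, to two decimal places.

Interest = R$1,501,900.00.
Preferred dividends grossed up pre-tax: R$160,000 / (1 − 0.28) = R$222,222.22.
DFL = EBIT ÷ [EBIT − I − D_p/(1−t)] = R$2,883,000 ÷ [R$2,883,000 − R$1,501,900.00 − R$222,222.22] = R$2,883,000 ÷ R$1,158,877.78 = 2.4878.

2.49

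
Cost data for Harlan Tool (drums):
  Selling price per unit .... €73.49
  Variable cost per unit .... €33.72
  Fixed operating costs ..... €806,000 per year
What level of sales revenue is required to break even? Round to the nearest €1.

€1,489,387

Contribution margin per unit = €73.49 − €33.72 = €39.77, a CM ratio of €39.77 ÷ €73.49 = 0.5412.
Break-even revenue = fixed costs × price ÷ CM = €806,000 × €73.49 ÷ €39.77 = €1,489,387.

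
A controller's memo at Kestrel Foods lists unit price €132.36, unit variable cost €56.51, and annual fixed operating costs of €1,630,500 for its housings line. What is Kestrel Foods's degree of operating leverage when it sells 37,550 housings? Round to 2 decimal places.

2.34

Total contribution margin = 37,550 × €75.85 = €2,848,167.50.
EBIT = €2,848,167.50 − €1,630,500 = €1,217,667.50.
DOL = contribution ÷ EBIT = €2,848,167.50 ÷ €1,217,667.50 = 2.3390.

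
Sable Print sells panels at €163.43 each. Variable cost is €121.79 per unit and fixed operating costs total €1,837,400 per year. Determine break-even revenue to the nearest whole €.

Contribution margin per unit = €163.43 − €121.79 = €41.64, a CM ratio of €41.64 ÷ €163.43 = 0.2548.
Break-even sales = FC ÷ CM ratio = €1,837,400 × €163.43 / €41.64 = €7,211,486.

€7,211,486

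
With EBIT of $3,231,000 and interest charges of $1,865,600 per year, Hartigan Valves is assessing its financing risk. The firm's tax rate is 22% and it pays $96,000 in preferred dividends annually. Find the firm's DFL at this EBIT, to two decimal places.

2.60

Interest = $1,865,600.00.
Preferred dividends grossed up pre-tax: $96,000 / (1 − 0.22) = $123,076.92.
DFL = EBIT ÷ [EBIT − I − D_p/(1−t)] = $3,231,000 ÷ [$3,231,000 − $1,865,600.00 − $123,076.92] = $3,231,000 ÷ $1,242,323.08 = 2.6008.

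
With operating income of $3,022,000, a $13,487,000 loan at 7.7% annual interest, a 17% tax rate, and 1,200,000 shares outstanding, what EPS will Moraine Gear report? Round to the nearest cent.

$1.37

Pre-tax income = $3,022,000 − $1,038,499.00 = $1,983,501.00.
Net income = $1,983,501.00 × (1 − 0.17) = $1,646,305.83.
EPS = $1,646,305.83 ÷ 1,200,000 = $1.37.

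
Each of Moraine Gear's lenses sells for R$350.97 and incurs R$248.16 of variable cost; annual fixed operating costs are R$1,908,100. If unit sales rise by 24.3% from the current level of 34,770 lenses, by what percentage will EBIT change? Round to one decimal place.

+52.1%

At 34,770 units, contribution = 34,770 × R$102.81 = R$3,574,703.70.
EBIT = R$3,574,703.70 − R$1,908,100 = R$1,666,603.70.
So DOL = total CM / EBIT = R$3,574,703.70 / R$1,666,603.70 = 2.1449.
Operating income changes by 2.1449 × +24.3% = +52.1%.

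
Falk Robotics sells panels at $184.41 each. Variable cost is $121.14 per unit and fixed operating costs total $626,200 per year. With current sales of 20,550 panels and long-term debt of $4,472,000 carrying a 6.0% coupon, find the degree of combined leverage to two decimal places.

3.20

Total contribution margin = 20,550 × $63.27 = $1,300,198.50.
Subtracting fixed costs: EBIT = $1,300,198.50 − $626,200 = $673,998.50. Interest = $268,320.00, so EBIT − I = $405,678.50.
DCL = contribution ÷ (EBIT − I) = $1,300,198.50 ÷ $405,678.50 = 3.2050.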